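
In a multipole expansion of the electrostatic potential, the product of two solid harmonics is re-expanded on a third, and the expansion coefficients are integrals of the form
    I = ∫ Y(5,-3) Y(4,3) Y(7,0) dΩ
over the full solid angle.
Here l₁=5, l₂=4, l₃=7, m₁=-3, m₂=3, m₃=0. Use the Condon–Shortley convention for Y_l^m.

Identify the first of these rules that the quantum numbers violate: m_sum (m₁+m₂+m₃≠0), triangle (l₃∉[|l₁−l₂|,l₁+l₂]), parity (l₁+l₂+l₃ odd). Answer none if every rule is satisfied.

azimuthal sum: -3 + 3 + 0 = 0  ✓
1 ≤ 7 ≤ 9 (triangle on l)  ✓
L = 5 + 4 + 7 = 16 (even)  ✓

none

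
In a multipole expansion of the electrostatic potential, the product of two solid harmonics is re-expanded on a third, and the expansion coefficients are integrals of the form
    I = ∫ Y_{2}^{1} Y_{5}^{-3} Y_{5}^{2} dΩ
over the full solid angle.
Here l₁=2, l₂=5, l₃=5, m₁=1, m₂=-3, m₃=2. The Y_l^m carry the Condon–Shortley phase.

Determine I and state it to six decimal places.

-0.161739

Rules hold: Σm=0, L=12 even, 3≤5≤7.
N = 5·11·11 = 605
Δ = 2!·2!·8!/13! = 1/38610
Racah Σ t=0..2: t=0:+1/2880 t=1:−1/576 t=2:+1/2880 = -1/960
⇒ 3j(2 5 5; 0 0 0)² = 10/429, sgn +1
Racah Σ t=0..1: t=0:+1/2880 t=1:−1/10080 = 1/4032
⇒ 3j(2 5 5; 1 -3 2)² = 10/429, sgn -1
4πI² = N·(3j₀)²·(3jₘ)² = 500/1521
I = -1·√(0.328731/4π) = -0.16173926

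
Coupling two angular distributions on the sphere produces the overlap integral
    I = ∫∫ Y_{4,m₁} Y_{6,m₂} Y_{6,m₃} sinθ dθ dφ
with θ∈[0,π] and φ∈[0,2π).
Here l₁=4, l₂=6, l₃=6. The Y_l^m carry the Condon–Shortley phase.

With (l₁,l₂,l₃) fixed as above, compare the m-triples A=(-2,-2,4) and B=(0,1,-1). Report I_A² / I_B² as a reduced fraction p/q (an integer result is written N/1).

Shared (l₁,l₂,l₃)=(4,6,6): N and (l;000)² cancel in I_A²/I_B².
A: Δ = 4!·4!·8!/17! = 1/15315300; Racah Σ t=2..4: t=2:+1/138240 t=3:−1/181440 t=4:+1/3870720 = 23/11612160; ⇒ 3j(4 6 6; -2 -2 4)² = 529/204204, sgn +1
B: Δ = 4!·4!·8!/17! = 1/15315300; Racah Σ t=0..4: t=0:+1/2903040 t=1:−1/51840 t=2:+1/11520 t=3:−1/20736 t=4:+1/414720 = 1/45360; ⇒ 3j(4 6 6; 0 1 -1)² = 1024/153153, sgn -1
I_A²/I_B² = (529/204204)/(1024/153153) = 1587/4096

1587/4096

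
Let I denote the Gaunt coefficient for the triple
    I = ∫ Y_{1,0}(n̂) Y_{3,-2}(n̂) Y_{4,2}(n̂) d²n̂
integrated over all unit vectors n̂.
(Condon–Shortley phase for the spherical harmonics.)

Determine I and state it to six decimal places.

Rules hold: Σm=0, L=8 even, 2≤4≤4.
N = 3·7·9 = 189
Δ = 0!·2!·6!/9! = 1/252
Racah Σ t=0..0: t=0:+1/36 = 1/36
⇒ 3j(1 3 4; 0 0 0)² = 4/63, sgn +1
Racah Σ t=0..0: t=0:+1/120 = 1/120
⇒ 3j(1 3 4; 0 -2 2)² = 1/21, sgn +1
4πI² = N·(3j₀)²·(3jₘ)² = 4/7
I = +1·√(0.571429/4π) = 0.21324362

0.213244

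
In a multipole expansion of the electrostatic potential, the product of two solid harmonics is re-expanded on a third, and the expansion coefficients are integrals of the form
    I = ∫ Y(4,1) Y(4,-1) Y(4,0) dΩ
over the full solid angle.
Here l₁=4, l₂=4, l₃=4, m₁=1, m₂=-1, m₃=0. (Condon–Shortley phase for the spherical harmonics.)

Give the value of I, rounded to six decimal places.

m-sum 0 ✓  L=12 even ✓  0≤4≤8 ✓
Π(2lᵢ+1) = 9×9×9 = 729
triangle coeff Δ(4,4,4) = 1/450450
Σ_t [0,4]: t=0:+1/13824 t=1:−1/216 t=2:+1/64 t=3:−1/216 t=4:+1/13824 = 5/768
(3j)²=18/1001 [(4 4 4; 0 0 0)], sign=+1
Σ_t [0,3]: t=0:+1/864 t=1:−1/96 t=2:+1/144 t=3:−1/3456 = -1/384
(3j)²=9/2002 [(4 4 4; 1 -1 0)], sign=-1
⇒ 4πI² = 59049/1002001
I = (-1)√(59049/1002001/(4π)) = -0.06848055

-0.068481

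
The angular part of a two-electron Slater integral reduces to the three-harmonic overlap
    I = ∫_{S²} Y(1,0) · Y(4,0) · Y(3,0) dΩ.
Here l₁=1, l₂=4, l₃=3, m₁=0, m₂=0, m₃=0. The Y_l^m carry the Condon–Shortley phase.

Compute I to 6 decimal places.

Checks pass: Σm=0; 8 even; l₃=3∈[3,5].
(2·1+1)(2·4+1)(2·3+1) = 189
Δ: 2! 0! 6! / 9! → 1/252
sum: t=1:−1/36 = -1/36
3j²(1 4 3; 0 0 0) = Δ·Π!·Σ² = 4/63  (sign +1)
(m-triple is (0,0,0) — same symbol as above.)
combine: 4πI² = 189·4/63·4/63 = 16/21
take √, sign +1: I = 0.24623252

0.246233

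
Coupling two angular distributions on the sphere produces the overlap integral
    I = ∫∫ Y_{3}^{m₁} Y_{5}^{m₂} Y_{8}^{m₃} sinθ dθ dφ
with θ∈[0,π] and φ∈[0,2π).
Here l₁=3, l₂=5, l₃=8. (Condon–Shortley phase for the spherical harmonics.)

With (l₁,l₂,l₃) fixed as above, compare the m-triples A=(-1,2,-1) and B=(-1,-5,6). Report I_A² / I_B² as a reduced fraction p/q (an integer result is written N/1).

Shared (l₁,l₂,l₃)=(3,5,8): N and (l;000)² cancel in I_A²/I_B².
A: Δ = 0!·6!·10!/17! = 1/136136; Racah Σ t=0..0: t=0:+1/1451520 = 1/1451520; ⇒ 3j(3 5 8; -1 2 -1)² = 45/4862, sgn -1
B: Δ = 0!·6!·10!/17! = 1/136136; Racah Σ t=0..0: t=0:+1/174182400 = 1/174182400; ⇒ 3j(3 5 8; -1 -5 6)² = 1/136, sgn +1
I_A²/I_B² = (45/4862)/(1/136) = 180/143

180/143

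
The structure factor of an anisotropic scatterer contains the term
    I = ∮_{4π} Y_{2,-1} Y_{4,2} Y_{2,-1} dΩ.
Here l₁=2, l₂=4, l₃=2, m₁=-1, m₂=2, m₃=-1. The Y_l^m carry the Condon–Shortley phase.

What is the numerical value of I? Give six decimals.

Rules hold: Σm=0, L=8 even, 2≤2≤6.
N = 5·9·5 = 225
Δ = 4!·0!·4!/9! = 1/630
Racah Σ t=2..2: t=2:+1/16 = 1/16
⇒ 3j(2 4 2; 0 0 0)² = 2/35, sgn +1
Racah Σ t=3..3: t=3:−1/36 = -1/36
⇒ 3j(2 4 2; -1 2 -1)² = 4/63, sgn +1
4πI² = N·(3j₀)²·(3jₘ)² = 40/49
I = +1·√(0.816327/4π) = 0.25487487

0.254875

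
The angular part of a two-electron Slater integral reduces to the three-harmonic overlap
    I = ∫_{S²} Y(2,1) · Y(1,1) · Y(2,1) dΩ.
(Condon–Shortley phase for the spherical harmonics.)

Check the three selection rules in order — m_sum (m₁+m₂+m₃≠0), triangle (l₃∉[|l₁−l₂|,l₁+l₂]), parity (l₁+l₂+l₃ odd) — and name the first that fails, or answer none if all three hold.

azimuthal sum: 1 + 1 + 1 = 3  ✗
1 ≤ 2 ≤ 3 (triangle on l)
L = 2 + 1 + 2 = 5 (odd)

m_sum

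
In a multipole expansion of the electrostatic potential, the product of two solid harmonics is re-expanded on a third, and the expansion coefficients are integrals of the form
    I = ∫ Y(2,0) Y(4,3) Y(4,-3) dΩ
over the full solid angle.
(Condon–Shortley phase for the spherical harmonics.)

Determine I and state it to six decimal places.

0.057344

Checks pass: Σm=0; 10 even; l₃=4∈[2,6].
(2·2+1)(2·4+1)(2·4+1) = 405
Δ: 2! 2! 6! / 11! → 1/13860
sum: t=0:+1/192 t=1:−1/36 t=2:+1/192 = -5/288
3j²(2 4 4; 0 0 0) = Δ·Π!·Σ² = 20/693  (sign -1)
sum: t=1:−1/720 t=2:+1/480 = 1/1440
3j²(2 4 4; 0 3 -3) = Δ·Π!·Σ² = 7/1980  (sign -1)
combine: 4πI² = 405·20/693·7/1980 = 5/121
take √, sign +1: I = 0.05734392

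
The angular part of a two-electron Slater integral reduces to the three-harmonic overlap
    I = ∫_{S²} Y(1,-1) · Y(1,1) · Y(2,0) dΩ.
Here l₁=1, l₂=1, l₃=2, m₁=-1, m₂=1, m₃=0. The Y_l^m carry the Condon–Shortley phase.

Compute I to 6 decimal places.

0.126157

m-sum 0 ✓  L=4 even ✓  0≤2≤2 ✓
Π(2lᵢ+1) = 3×3×5 = 45
triangle coeff Δ(1,1,2) = 1/30
Σ_t [0,0]: t=0:+1/1 = 1/1
(3j)²=2/15 [(1 1 2; 0 0 0)], sign=+1
Σ_t [0,0]: t=0:+1/4 = 1/4
(3j)²=1/30 [(1 1 2; -1 1 0)], sign=+1
⇒ 4πI² = 1/5
I = (+1)√(1/5/(4π)) = 0.12615663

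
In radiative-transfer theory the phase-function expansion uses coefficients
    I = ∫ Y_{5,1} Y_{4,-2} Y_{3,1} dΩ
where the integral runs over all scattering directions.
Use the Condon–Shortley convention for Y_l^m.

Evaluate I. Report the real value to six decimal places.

0.106335

Checks pass: Σm=0; 12 even; l₃=3∈[1,9].
(2·5+1)(2·4+1)(2·3+1) = 693
Δ: 6! 4! 2! / 13! → 1/180180
sum: t=2:+1/576 t=3:−1/144 t=4:+1/576 = -1/288
3j²(5 4 3; 0 0 0) = Δ·Π!·Σ² = 20/1001  (sign +1)
sum: t=0:+1/34560 t=1:−1/720 t=2:+1/384 = 43/34560
3j²(5 4 3; 1 -2 1) = Δ·Π!·Σ² = 1849/180180  (sign +1)
combine: 4πI² = 693·20/1001·1849/180180 = 1849/13013
take √, sign +1: I = 0.10633465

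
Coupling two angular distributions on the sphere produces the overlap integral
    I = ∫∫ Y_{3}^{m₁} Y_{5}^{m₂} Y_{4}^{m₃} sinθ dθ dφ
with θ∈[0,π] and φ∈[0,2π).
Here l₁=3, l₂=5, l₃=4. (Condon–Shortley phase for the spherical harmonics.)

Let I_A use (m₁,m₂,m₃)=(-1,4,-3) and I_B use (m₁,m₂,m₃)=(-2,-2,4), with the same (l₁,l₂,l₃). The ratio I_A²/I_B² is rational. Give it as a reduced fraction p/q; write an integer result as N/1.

l's match ⇒ only the (l;m) 3-j factors differ between A and B.
A: triangle coeff Δ(3,5,4) = 1/180180; Σ_t [3,4]: t=3:−1/4320 t=4:+1/5760 = -1/17280; (3j)²=7/4290 [(3 5 4; -1 4 -3)], sign=+1
B: triangle coeff Δ(3,5,4) = 1/180180; Σ_t [3,3]: t=3:−1/8640 = -1/8640; (3j)²=14/1287 [(3 5 4; -2 -2 4)], sign=-1
I_A²/I_B² = (7/4290)/(14/1287) = 3/20

3/20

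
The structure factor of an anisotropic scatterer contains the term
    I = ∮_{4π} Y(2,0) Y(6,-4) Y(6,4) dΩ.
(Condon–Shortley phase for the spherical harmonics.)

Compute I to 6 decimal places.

-0.022938

m-sum 0 ✓  L=14 even ✓  4≤6≤8 ✓
Π(2lᵢ+1) = 5×13×13 = 845
triangle coeff Δ(2,6,6) = 1/90090
Σ_t [0,2]: t=0:+1/69120 t=1:−1/14400 t=2:+1/69120 = -7/172800
(3j)²=14/715 [(2 6 6; 0 0 0)], sign=-1
Σ_t [0,2]: t=0:+1/322560 t=1:−1/362880 t=2:+1/14515200 = 1/2419200
(3j)²=2/5005 [(2 6 6; 0 -4 4)], sign=+1
⇒ 4πI² = 4/605
I = (-1)√(4/605/(4π)) = -0.02293757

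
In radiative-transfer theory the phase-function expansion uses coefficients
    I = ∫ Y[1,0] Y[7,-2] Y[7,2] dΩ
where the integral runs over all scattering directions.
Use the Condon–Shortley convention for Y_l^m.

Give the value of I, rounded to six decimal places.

0.000000

L=15 odd ⇒ parity kills the (l;000) factor ⇒ I = 0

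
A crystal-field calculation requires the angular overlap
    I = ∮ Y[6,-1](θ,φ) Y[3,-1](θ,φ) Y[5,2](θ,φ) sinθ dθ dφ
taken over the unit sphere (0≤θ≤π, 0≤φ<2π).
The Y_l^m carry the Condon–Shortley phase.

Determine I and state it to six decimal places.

Rules hold: Σm=0, L=14 even, 3≤5≤9.
N = 13·7·11 = 1001
Δ = 4!·8!·2!/15! = 1/675675
Racah Σ t=1..3: t=1:−1/8640 t=2:+1/2304 t=3:−1/8640 = 7/34560
⇒ 3j(6 3 5; 0 0 0)² = 7/429, sgn -1
Racah Σ t=0..2: t=0:+1/241920 t=1:−1/8640 t=2:+1/5760 = 1/16128
⇒ 3j(6 3 5; -1 -1 2)² = 5/1001, sgn -1
4πI² = N·(3j₀)²·(3jₘ)² = 35/429
I = +1·√(0.0815851/4π) = 0.08057502

0.080575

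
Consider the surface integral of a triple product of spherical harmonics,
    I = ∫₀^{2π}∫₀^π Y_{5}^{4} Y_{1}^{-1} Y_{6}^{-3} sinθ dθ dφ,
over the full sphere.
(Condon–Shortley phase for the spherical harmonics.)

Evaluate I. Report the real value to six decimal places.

Rules hold: Σm=0, L=12 even, 4≤6≤6.
N = 11·3·13 = 429
Δ = 0!·10!·2!/13! = 1/858
Racah Σ t=0..0: t=0:+1/14400 = 1/14400
⇒ 3j(5 1 6; 0 0 0)² = 6/143, sgn +1
Racah Σ t=0..0: t=0:+1/725760 = 1/725760
⇒ 3j(5 1 6; 4 -1 -3)² = 1/286, sgn -1
4πI² = N·(3j₀)²·(3jₘ)² = 9/143
I = -1·√(0.0629371/4π) = -0.07076985

-0.070770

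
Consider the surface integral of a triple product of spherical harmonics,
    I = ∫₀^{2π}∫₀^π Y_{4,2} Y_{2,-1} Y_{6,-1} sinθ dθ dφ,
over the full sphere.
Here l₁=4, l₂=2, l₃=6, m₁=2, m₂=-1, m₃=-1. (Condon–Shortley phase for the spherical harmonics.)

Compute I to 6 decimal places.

m-sum 0 ✓  L=12 even ✓  2≤6≤6 ✓
Π(2lᵢ+1) = 9×5×13 = 585
triangle coeff Δ(4,2,6) = 1/6435
Σ_t [0,0]: t=0:+1/2304 = 1/2304
(3j)²=5/143 [(4 2 6; 0 0 0)], sign=+1
Σ_t [0,0]: t=0:+1/8640 = 1/8640
(3j)²=14/1287 [(4 2 6; 2 -1 -1)], sign=-1
⇒ 4πI² = 350/1573
I = (-1)√(350/1573/(4π)) = -0.13306527

-0.133065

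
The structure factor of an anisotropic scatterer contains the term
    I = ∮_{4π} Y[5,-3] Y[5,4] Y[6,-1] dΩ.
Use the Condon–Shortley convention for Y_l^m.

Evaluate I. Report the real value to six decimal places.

-0.154663

Rules hold: Σm=0, L=16 even, 0≤6≤10.
N = 11·11·13 = 1573
Δ = 4!·6!·6!/17! = 1/28588560
Racah Σ t=0..4: t=0:+1/345600 t=1:−1/13824 t=2:+1/5184 t=3:−1/13824 t=4:+1/345600 = 7/129600
⇒ 3j(5 5 6; 0 0 0)² = 80/7293, sgn +1
Racah Σ t=3..4: t=3:−1/518400 t=4:+1/138240 = 11/2073600
⇒ 3j(5 5 6; -3 4 -1)² = 77/4420, sgn -1
4πI² = N·(3j₀)²·(3jₘ)² = 3388/11271
I = -1·√(0.300594/4π) = -0.15466268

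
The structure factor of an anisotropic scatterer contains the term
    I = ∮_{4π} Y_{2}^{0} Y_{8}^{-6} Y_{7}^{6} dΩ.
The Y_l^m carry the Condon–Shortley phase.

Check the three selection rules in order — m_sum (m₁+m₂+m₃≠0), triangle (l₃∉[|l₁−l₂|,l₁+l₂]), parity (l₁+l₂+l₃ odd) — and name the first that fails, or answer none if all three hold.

m₁+m₂+m₃ = 0 − 6 + 6 = 0  ✓
triangle: |2−8|=6 ≤ l₃=7 ≤ 2+8=10  ✓
parity: l₁+l₂+l₃ = 17 is odd  ✗

parity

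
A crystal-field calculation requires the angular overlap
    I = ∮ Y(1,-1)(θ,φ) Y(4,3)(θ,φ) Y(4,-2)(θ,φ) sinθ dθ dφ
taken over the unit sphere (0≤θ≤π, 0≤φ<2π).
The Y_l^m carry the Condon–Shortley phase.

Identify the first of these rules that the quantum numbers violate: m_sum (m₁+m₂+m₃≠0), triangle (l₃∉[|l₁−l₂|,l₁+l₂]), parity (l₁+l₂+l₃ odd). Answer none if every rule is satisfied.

parity

azimuthal sum: -1 + 3 − 2 = 0  ✓
3 ≤ 4 ≤ 5 (triangle on l)  ✓
L = 1 + 4 + 4 = 9 (odd)  ✗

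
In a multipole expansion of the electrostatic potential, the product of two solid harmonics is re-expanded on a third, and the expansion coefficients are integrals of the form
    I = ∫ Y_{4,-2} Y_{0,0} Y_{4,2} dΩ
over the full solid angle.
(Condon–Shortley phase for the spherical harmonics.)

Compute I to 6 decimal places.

m-sum 0 ✓  L=8 even ✓  4≤4≤4 ✓
Π(2lᵢ+1) = 9×1×9 = 81
triangle coeff Δ(4,0,4) = 1/9
Σ_t [0,0]: t=0:+1/576 = 1/576
(3j)²=1/9 [(4 0 4; 0 0 0)], sign=+1
Σ_t [0,0]: t=0:+1/1440 = 1/1440
(3j)²=1/9 [(4 0 4; -2 0 2)], sign=+1
⇒ 4πI² = 1/1
I = (+1)√(1/1/(4π)) = 0.28209479

0.282095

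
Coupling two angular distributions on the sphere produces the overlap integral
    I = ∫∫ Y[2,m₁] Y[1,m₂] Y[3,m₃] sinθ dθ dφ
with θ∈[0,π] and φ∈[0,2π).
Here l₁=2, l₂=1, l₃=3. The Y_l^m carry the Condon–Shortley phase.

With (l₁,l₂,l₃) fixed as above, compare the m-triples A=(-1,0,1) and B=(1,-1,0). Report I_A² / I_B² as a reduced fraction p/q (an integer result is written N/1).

Shared (l₁,l₂,l₃)=(2,1,3): N and (l;000)² cancel in I_A²/I_B².
A: Δ = 0!·4!·2!/7! = 1/105; Racah Σ t=0..0: t=0:+1/6 = 1/6; ⇒ 3j(2 1 3; -1 0 1)² = 8/105, sgn +1
B: Δ = 0!·4!·2!/7! = 1/105; Racah Σ t=0..0: t=0:+1/12 = 1/12; ⇒ 3j(2 1 3; 1 -1 0)² = 1/35, sgn -1
I_A²/I_B² = (8/105)/(1/35) = 8/3

8/3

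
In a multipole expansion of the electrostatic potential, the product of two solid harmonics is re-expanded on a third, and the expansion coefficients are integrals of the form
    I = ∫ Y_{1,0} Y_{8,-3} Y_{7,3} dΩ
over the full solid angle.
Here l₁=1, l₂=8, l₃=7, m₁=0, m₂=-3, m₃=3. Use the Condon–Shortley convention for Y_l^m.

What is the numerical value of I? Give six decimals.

-0.226917

Checks pass: Σm=0; 16 even; l₃=7∈[7,9].
(2·1+1)(2·8+1)(2·7+1) = 765
Δ: 2! 0! 14! / 17! → 1/2040
sum: t=1:−1/25401600 = -1/25401600
3j²(1 8 7; 0 0 0) = Δ·Π!·Σ² = 8/255  (sign +1)
sum: t=1:−1/87091200 = -1/87091200
3j²(1 8 7; 0 -3 3) = Δ·Π!·Σ² = 11/408  (sign -1)
combine: 4πI² = 765·8/255·11/408 = 11/17
take √, sign -1: I = -0.22691696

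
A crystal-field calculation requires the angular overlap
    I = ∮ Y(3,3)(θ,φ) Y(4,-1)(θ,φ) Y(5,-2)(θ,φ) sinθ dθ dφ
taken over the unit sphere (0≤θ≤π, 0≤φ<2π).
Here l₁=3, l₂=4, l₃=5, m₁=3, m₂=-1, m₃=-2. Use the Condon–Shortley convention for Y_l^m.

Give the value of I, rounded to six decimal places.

Rules hold: Σm=0, L=12 even, 1≤5≤7.
N = 7·9·11 = 693
Δ = 2!·4!·6!/13! = 1/180180
Racah Σ t=0..2: t=0:+1/576 t=1:−1/144 t=2:+1/576 = -1/288
⇒ 3j(3 4 5; 0 0 0)² = 20/1001, sgn +1
Racah Σ t=0..0: t=0:+1/1728 = 1/1728
⇒ 3j(3 4 5; 3 -1 -2)² = 25/858, sgn -1
4πI² = N·(3j₀)²·(3jₘ)² = 750/1859
I = -1·√(0.403443/4π) = -0.17917854

-0.179179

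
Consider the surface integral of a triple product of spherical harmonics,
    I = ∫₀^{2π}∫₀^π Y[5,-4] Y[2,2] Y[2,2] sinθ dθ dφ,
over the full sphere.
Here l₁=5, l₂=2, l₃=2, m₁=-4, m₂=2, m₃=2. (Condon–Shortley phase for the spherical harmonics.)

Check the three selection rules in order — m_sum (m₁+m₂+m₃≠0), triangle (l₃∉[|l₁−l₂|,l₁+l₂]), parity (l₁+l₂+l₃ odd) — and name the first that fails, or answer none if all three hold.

triangle

Σmᵢ = 0  ✓
l₃∈[|l₁−l₂|,l₁+l₂]=[3,7], have l₃=2  ✗
Σlᵢ = 9 ⇒ odd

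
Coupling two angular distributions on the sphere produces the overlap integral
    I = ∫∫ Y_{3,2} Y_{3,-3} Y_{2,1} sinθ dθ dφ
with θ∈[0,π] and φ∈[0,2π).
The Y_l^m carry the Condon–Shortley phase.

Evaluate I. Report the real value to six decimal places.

m-sum 0 ✓  L=8 even ✓  0≤2≤6 ✓
Π(2lᵢ+1) = 7×7×5 = 245
triangle coeff Δ(3,3,2) = 1/3780
Σ_t [1,3]: t=1:−1/24 t=2:+1/4 t=3:−1/24 = 1/6
(3j)²=4/105 [(3 3 2; 0 0 0)], sign=+1
Σ_t [0,0]: t=0:+1/48 = 1/48
(3j)²=5/84 [(3 3 2; 2 -3 1)], sign=-1
⇒ 4πI² = 5/9
I = (-1)√(5/9/(4π)) = -0.21026104

-0.210261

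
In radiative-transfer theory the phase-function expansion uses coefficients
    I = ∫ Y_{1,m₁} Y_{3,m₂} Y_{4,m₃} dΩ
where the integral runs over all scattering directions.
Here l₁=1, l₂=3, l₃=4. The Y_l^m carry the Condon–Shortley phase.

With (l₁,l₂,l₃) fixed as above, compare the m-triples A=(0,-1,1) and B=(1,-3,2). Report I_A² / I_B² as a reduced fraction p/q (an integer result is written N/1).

Same 1,3,4: normalisation and zero-m 3j drop out of the ratio.
A: Δ: 0! 2! 6! / 9! → 1/252; sum: t=0:+1/48 = 1/48; 3j²(1 3 4; 0 -1 1) = Δ·Π!·Σ² = 5/84  (sign -1)
B: Δ: 0! 2! 6! / 9! → 1/252; sum: t=0:+1/1440 = 1/1440; 3j²(1 3 4; 1 -3 2) = Δ·Π!·Σ² = 1/252  (sign +1)
I_A²/I_B² = (5/84)/(1/252) = 15/1

15/1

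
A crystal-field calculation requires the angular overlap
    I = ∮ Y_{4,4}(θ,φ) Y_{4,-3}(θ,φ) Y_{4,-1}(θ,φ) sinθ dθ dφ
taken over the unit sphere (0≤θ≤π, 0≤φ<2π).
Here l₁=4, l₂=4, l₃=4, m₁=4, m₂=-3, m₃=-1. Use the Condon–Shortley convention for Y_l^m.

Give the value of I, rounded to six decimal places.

-0.168431

Checks pass: Σm=0; 12 even; l₃=4∈[0,8].
(2·4+1)(2·4+1)(2·4+1) = 729
Δ: 4! 4! 4! / 13! → 1/450450
sum: t=0:+1/13824 t=1:−1/216 t=2:+1/64 t=3:−1/216 t=4:+1/13824 = 5/768
3j²(4 4 4; 0 0 0) = Δ·Π!·Σ² = 18/1001  (sign +1)
sum: t=0:+1/3456 = 1/3456
3j²(4 4 4; 4 -3 -1) = Δ·Π!·Σ² = 35/1287  (sign -1)
combine: 4πI² = 729·18/1001·35/1287 = 7290/20449
take √, sign -1: I = -0.16843130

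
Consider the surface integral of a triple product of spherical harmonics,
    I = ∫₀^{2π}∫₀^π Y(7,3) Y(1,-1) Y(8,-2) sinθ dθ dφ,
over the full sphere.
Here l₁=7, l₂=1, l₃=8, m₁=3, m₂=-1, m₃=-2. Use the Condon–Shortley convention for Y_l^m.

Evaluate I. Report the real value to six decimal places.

0.118504

m-sum 0 ✓  L=16 even ✓  6≤8≤8 ✓
Π(2lᵢ+1) = 15×3×17 = 765
triangle coeff Δ(7,1,8) = 1/2040
Σ_t [0,0]: t=0:+1/25401600 = 1/25401600
(3j)²=8/255 [(7 1 8; 0 0 0)], sign=+1
Σ_t [0,0]: t=0:+1/174182400 = 1/174182400
(3j)²=1/136 [(7 1 8; 3 -1 -2)], sign=+1
⇒ 4πI² = 3/17
I = (+1)√(3/17/(4π)) = 0.11850352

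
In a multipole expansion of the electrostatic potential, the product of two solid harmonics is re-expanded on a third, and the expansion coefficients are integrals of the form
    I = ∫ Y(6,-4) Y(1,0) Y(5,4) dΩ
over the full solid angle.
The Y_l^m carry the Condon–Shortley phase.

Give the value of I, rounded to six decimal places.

m-sum 0 ✓  L=12 even ✓  5≤5≤7 ✓
Π(2lᵢ+1) = 13×3×11 = 429
triangle coeff Δ(6,1,5) = 1/858
Σ_t [1,1]: t=1:−1/14400 = -1/14400
(3j)²=6/143 [(6 1 5; 0 0 0)], sign=+1
Σ_t [1,1]: t=1:−1/362880 = -1/362880
(3j)²=10/429 [(6 1 5; -4 0 4)], sign=+1
⇒ 4πI² = 60/143
I = (+1)√(60/143/(4π)) = 0.18272698

0.182727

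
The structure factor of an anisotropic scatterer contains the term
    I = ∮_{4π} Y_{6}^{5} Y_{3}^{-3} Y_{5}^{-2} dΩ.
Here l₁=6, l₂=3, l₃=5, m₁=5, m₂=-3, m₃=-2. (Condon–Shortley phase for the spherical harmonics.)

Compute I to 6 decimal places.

Rules hold: Σm=0, L=14 even, 3≤5≤9.
N = 13·7·11 = 1001
Δ = 4!·8!·2!/15! = 1/675675
Racah Σ t=1..3: t=1:−1/8640 t=2:+1/2304 t=3:−1/8640 = 7/34560
⇒ 3j(6 3 5; 0 0 0)² = 7/429, sgn -1
Racah Σ t=0..0: t=0:+1/241920 = 1/241920
⇒ 3j(6 3 5; 5 -3 -2)² = 2/91, sgn -1
4πI² = N·(3j₀)²·(3jₘ)² = 14/39
I = +1·√(0.358974/4π) = 0.16901560

0.169016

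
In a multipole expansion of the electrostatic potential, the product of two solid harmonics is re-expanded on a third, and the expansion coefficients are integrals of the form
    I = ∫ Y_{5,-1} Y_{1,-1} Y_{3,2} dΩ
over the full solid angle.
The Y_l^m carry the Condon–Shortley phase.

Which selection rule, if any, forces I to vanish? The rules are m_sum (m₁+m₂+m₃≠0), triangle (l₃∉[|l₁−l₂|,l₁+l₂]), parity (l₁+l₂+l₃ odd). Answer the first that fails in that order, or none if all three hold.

m₁+m₂+m₃ = -1 − 1 + 2 = 0  ✓
triangle: |5−1|=4 ≤ l₃=3 ≤ 5+1=6  ✗
parity: l₁+l₂+l₃ = 9 is odd

triangle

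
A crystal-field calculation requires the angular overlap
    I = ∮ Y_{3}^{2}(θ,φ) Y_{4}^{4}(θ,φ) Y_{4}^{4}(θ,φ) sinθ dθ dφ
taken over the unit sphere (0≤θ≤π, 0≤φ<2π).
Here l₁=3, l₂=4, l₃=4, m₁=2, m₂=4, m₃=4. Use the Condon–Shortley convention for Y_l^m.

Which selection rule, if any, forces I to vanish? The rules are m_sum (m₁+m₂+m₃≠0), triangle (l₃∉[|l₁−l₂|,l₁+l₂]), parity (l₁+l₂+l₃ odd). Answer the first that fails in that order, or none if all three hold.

m_sum

azimuthal sum: 2 + 4 + 4 = 10  ✗
1 ≤ 4 ≤ 7 (triangle on l)
L = 3 + 4 + 4 = 11 (odd)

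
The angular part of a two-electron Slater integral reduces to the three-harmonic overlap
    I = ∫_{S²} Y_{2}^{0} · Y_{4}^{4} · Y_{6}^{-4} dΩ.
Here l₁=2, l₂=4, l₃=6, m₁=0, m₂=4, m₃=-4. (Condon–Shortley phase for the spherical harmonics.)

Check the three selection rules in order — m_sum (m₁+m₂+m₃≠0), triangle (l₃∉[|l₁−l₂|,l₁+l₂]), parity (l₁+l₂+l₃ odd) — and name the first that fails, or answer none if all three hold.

azimuthal sum: 0 + 4 − 4 = 0  ✓
2 ≤ 6 ≤ 6 (triangle on l)  ✓
L = 2 + 4 + 6 = 12 (even)  ✓

none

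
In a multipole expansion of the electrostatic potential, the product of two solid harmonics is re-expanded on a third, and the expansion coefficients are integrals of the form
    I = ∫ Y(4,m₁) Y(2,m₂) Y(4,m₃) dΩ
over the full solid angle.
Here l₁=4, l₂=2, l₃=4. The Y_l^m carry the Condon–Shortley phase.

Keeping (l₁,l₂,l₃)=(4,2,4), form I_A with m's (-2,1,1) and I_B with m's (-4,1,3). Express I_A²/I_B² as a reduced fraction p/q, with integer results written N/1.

81/196

Shared (l₁,l₂,l₃)=(4,2,4): N and (l;000)² cancel in I_A²/I_B².
A: Δ = 2!·6!·2!/11! = 1/13860; Racah Σ t=1..2: t=1:−1/240 t=2:+1/96 = 1/160; ⇒ 3j(4 2 4; -2 1 1)² = 27/1540, sgn -1
B: Δ = 2!·6!·2!/11! = 1/13860; Racah Σ t=2..2: t=2:+1/1440 = 1/1440; ⇒ 3j(4 2 4; -4 1 3)² = 7/165, sgn -1
I_A²/I_B² = (27/1540)/(7/165) = 81/196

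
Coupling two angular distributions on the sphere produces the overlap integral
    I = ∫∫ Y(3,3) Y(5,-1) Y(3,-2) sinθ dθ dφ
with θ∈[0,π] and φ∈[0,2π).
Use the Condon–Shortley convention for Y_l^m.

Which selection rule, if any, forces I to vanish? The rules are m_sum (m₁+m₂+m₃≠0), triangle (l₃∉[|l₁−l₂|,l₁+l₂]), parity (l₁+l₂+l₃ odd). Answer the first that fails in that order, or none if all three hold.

azimuthal sum: 3 − 1 − 2 = 0  ✓
2 ≤ 3 ≤ 8 (triangle on l)  ✓
L = 3 + 5 + 3 = 11 (odd)  ✗

parity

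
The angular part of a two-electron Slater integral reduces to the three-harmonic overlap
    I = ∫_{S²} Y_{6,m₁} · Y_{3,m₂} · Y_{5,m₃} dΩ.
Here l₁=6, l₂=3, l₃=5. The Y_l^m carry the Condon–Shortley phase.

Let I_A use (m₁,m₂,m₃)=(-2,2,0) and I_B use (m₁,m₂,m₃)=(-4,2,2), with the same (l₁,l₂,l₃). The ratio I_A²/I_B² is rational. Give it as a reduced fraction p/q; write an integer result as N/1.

7/9

Shared (l₁,l₂,l₃)=(6,3,5): N and (l;000)² cancel in I_A²/I_B².
A: Δ = 4!·8!·2!/15! = 1/675675; Racah Σ t=3..4: t=3:−1/8640 t=4:+1/13824 = -1/23040; ⇒ 3j(6 3 5; -2 2 0)² = 2/429, sgn +1
B: Δ = 4!·8!·2!/15! = 1/675675; Racah Σ t=3..4: t=3:−1/60480 t=4:+1/34560 = 1/80640; ⇒ 3j(6 3 5; -4 2 2)² = 6/1001, sgn -1
I_A²/I_B² = (2/429)/(6/1001) = 7/9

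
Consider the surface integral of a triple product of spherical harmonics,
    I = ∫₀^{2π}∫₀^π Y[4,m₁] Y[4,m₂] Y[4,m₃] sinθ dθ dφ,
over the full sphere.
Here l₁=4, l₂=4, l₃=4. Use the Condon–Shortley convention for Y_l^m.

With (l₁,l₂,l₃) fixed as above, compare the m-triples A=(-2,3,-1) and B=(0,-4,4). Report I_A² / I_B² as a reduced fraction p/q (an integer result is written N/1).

5/14

Same 4,4,4: normalisation and zero-m 3j drop out of the ratio.
A: Δ: 4! 4! 4! / 13! → 1/450450; sum: t=3:−1/864 t=4:+1/576 = 1/1728; 3j²(4 4 4; -2 3 -1) = Δ·Π!·Σ² = 5/1287  (sign -1)
B: Δ: 4! 4! 4! / 13! → 1/450450; sum: t=0:+1/13824 = 1/13824; 3j²(4 4 4; 0 -4 4) = Δ·Π!·Σ² = 14/1287  (sign +1)
I_A²/I_B² = (5/1287)/(14/1287) = 5/14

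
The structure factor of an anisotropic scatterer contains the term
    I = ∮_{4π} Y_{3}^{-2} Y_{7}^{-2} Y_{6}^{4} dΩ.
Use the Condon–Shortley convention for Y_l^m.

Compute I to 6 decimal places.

Rules hold: Σm=0, L=16 even, 4≤6≤10.
N = 7·15·13 = 1365
Δ = 4!·2!·10!/17! = 1/2042040
Racah Σ t=1..3: t=1:−1/207360 t=2:+1/57600 t=3:−1/207360 = 1/129600
⇒ 3j(3 7 6; 0 0 0)² = 168/12155, sgn +1
Racah Σ t=3..4: t=3:−1/967680 t=4:+1/8709120 = -1/1088640
⇒ 3j(3 7 6; -2 -2 4)² = 800/51051, sgn -1
4πI² = N·(3j₀)²·(3jₘ)² = 134400/454597
I = -1·√(0.295646/4π) = -0.15338448

-0.153384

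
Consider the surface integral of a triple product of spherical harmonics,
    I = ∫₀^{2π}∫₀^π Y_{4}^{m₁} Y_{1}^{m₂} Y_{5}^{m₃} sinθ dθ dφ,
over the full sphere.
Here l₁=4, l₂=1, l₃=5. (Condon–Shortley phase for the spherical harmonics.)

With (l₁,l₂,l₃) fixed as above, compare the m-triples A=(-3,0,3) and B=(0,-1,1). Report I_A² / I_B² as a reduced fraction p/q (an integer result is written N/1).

16/15

l's match ⇒ only the (l;m) 3-j factors differ between A and B.
A: triangle coeff Δ(4,1,5) = 1/495; Σ_t [0,0]: t=0:+1/5040 = 1/5040; (3j)²=16/495 [(4 1 5; -3 0 3)], sign=+1
B: triangle coeff Δ(4,1,5) = 1/495; Σ_t [0,0]: t=0:+1/1152 = 1/1152; (3j)²=1/33 [(4 1 5; 0 -1 1)], sign=+1
I_A²/I_B² = (16/495)/(1/33) = 16/15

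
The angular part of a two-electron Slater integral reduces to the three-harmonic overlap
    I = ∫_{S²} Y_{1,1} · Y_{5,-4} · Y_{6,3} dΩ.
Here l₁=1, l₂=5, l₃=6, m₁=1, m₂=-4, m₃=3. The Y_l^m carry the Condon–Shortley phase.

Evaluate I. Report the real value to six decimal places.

-0.070770

Rules hold: Σm=0, L=12 even, 4≤6≤6.
N = 3·11·13 = 429
Δ = 0!·2!·10!/13! = 1/858
Racah Σ t=0..0: t=0:+1/14400 = 1/14400
⇒ 3j(1 5 6; 0 0 0)² = 6/143, sgn +1
Racah Σ t=0..0: t=0:+1/725760 = 1/725760
⇒ 3j(1 5 6; 1 -4 3)² = 1/286, sgn -1
4πI² = N·(3j₀)²·(3jₘ)² = 9/143
I = -1·√(0.0629371/4π) = -0.07076985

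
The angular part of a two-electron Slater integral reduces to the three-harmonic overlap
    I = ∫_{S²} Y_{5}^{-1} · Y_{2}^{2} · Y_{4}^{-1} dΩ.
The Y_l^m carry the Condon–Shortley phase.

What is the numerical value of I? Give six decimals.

l₁+l₂+l₃=11 is odd: 3j(l;000)=0 ⇒ I=0

0.000000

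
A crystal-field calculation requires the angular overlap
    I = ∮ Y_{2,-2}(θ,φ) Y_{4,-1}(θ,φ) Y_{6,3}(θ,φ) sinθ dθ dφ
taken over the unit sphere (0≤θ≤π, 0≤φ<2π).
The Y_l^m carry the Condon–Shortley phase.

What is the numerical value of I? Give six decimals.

-0.178526

Checks pass: Σm=0; 12 even; l₃=6∈[2,6].
(2·2+1)(2·4+1)(2·6+1) = 585
Δ: 0! 4! 8! / 13! → 1/6435
sum: t=0:+1/2304 = 1/2304
3j²(2 4 6; 0 0 0) = Δ·Π!·Σ² = 5/143  (sign +1)
sum: t=0:+1/17280 = 1/17280
3j²(2 4 6; -2 -1 3) = Δ·Π!·Σ² = 14/715  (sign -1)
combine: 4πI² = 585·5/143·14/715 = 630/1573
take √, sign -1: I = -0.17852580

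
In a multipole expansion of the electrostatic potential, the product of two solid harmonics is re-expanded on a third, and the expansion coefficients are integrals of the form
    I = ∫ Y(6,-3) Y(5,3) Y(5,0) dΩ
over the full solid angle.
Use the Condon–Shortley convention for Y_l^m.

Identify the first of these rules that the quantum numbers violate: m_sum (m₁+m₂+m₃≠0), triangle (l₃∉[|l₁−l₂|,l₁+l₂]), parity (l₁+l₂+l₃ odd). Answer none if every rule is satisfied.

azimuthal sum: -3 + 3 + 0 = 0  ✓
1 ≤ 5 ≤ 11 (triangle on l)  ✓
L = 6 + 5 + 5 = 16 (even)  ✓

none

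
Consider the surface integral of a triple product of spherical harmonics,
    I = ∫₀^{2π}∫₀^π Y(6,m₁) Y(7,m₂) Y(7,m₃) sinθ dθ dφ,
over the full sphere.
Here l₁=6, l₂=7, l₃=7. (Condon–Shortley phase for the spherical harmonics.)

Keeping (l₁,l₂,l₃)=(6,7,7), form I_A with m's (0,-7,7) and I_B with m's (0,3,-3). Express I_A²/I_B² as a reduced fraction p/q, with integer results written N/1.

20449/38809

l's match ⇒ only the (l;m) 3-j factors differ between A and B.
A: triangle coeff Δ(6,7,7) = 1/2444321880; Σ_t [0,0]: t=0:+1/20901888000 = 1/20901888000; (3j)²=143/38760 [(6 7 7; 0 -7 7)], sign=+1
B: triangle coeff Δ(6,7,7) = 1/2444321880; Σ_t [2,6]: t=2:+1/92897280 t=3:−1/6531840 t=4:+1/3317760 t=5:−1/10368000 t=6:+1/298598400 = 197/2985984000; (3j)²=38809/5542680 [(6 7 7; 0 3 -3)], sign=+1
I_A²/I_B² = (143/38760)/(38809/5542680) = 20449/38809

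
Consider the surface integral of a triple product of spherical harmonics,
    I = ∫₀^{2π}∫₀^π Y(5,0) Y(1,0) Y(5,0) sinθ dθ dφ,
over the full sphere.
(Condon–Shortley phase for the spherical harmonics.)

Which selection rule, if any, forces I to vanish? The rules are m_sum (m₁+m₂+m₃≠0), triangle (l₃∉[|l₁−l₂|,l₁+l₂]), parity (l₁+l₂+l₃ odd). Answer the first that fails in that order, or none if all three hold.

parity

azimuthal sum: 0 + 0 + 0 = 0  ✓
4 ≤ 5 ≤ 6 (triangle on l)  ✓
L = 5 + 1 + 5 = 11 (odd)  ✗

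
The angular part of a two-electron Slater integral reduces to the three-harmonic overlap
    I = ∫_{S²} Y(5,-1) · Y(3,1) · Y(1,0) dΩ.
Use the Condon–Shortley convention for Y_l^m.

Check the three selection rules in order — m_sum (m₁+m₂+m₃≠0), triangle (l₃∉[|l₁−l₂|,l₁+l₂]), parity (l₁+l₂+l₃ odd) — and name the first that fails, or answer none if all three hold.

triangle

m₁+m₂+m₃ = -1 + 1 + 0 = 0  ✓
triangle: |5−3|=2 ≤ l₃=1 ≤ 5+3=8  ✗
parity: l₁+l₂+l₃ = 9 is odd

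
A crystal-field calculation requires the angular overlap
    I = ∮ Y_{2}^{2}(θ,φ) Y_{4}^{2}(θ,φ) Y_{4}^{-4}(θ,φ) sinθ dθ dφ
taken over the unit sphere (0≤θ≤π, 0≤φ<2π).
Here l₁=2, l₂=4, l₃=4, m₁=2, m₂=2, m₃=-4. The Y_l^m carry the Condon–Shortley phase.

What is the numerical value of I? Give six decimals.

m-sum 0 ✓  L=10 even ✓  2≤4≤6 ✓
Π(2lᵢ+1) = 5×9×9 = 405
triangle coeff Δ(2,4,4) = 1/13860
Σ_t [0,2]: t=0:+1/192 t=1:−1/36 t=2:+1/192 = -5/288
(3j)²=20/693 [(2 4 4; 0 0 0)], sign=-1
Σ_t [0,0]: t=0:+1/2880 = 1/2880
(3j)²=2/165 [(2 4 4; 2 2 -4)], sign=+1
⇒ 4πI² = 120/847
I = (-1)√(120/847/(4π)) = -0.10618031

-0.106180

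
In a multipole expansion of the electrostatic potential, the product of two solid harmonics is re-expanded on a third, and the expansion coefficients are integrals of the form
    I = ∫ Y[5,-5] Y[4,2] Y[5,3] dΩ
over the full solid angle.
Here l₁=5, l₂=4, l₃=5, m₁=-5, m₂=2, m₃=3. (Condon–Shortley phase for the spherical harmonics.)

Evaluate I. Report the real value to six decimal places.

Rules hold: Σm=0, L=14 even, 1≤5≤9.
N = 11·9·11 = 1089
Δ = 4!·6!·4!/15! = 1/3153150
Racah Σ t=0..4: t=0:+1/69120 t=1:−1/1728 t=2:+1/576 t=3:−1/1728 t=4:+1/69120 = 7/11520
⇒ 3j(5 4 5; 0 0 0)² = 2/143, sgn -1
Racah Σ t=4..4: t=4:+1/69120 = 1/69120
⇒ 3j(5 4 5; -5 2 3)² = 4/143, sgn +1
4πI² = N·(3j₀)²·(3jₘ)² = 72/169
I = -1·√(0.426036/4π) = -0.18412721

-0.184127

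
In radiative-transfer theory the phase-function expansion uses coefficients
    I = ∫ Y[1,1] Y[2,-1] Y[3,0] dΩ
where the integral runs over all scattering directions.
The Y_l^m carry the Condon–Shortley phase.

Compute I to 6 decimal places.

Checks pass: Σm=0; 6 even; l₃=3∈[1,3].
(2·1+1)(2·2+1)(2·3+1) = 105
Δ: 0! 2! 4! / 7! → 1/105
sum: t=0:+1/4 = 1/4
3j²(1 2 3; 0 0 0) = Δ·Π!·Σ² = 3/35  (sign -1)
sum: t=0:+1/12 = 1/12
3j²(1 2 3; 1 -1 0) = Δ·Π!·Σ² = 1/35  (sign -1)
combine: 4πI² = 105·3/35·1/35 = 9/35
take √, sign +1: I = 0.14304817

0.143048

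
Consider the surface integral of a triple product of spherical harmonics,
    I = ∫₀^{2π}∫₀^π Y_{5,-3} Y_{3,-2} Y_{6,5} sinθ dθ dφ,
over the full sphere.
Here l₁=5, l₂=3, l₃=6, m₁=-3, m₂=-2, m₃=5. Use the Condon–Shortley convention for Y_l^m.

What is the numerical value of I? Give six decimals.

Rules hold: Σm=0, L=14 even, 2≤6≤8.
N = 11·7·13 = 1001
Δ = 2!·8!·4!/15! = 1/675675
Racah Σ t=0..2: t=0:+1/8640 t=1:−1/2304 t=2:+1/8640 = -7/34560
⇒ 3j(5 3 6; 0 0 0)² = 7/429, sgn -1
Racah Σ t=0..1: t=0:+1/483840 t=1:−1/120960 = -1/161280
⇒ 3j(5 3 6; -3 -2 5)² = 2/91, sgn +1
4πI² = N·(3j₀)²·(3jₘ)² = 14/39
I = -1·√(0.358974/4π) = -0.16901560

-0.169016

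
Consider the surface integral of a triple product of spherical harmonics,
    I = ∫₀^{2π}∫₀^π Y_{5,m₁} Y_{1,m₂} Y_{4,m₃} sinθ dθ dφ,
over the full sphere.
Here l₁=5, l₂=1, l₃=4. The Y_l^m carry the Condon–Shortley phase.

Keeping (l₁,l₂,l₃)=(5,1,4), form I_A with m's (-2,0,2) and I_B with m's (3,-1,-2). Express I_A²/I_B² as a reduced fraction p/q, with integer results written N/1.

Same 5,1,4: normalisation and zero-m 3j drop out of the ratio.
A: Δ: 2! 8! 0! / 11! → 1/495; sum: t=1:−1/1440 = -1/1440; 3j²(5 1 4; -2 0 2) = Δ·Π!·Σ² = 7/165  (sign -1)
B: Δ: 2! 8! 0! / 11! → 1/495; sum: t=0:+1/2880 = 1/2880; 3j²(5 1 4; 3 -1 -2) = Δ·Π!·Σ² = 28/495  (sign +1)
I_A²/I_B² = (7/165)/(28/495) = 3/4

3/4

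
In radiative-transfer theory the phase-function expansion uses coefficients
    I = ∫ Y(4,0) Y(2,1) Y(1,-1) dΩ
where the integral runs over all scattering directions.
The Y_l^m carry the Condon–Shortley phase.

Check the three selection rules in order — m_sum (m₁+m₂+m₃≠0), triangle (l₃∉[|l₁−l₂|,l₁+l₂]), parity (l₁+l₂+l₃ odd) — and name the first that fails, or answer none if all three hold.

triangle

Σmᵢ = 0  ✓
l₃∈[|l₁−l₂|,l₁+l₂]=[2,6], have l₃=1  ✗
Σlᵢ = 7 ⇒ odd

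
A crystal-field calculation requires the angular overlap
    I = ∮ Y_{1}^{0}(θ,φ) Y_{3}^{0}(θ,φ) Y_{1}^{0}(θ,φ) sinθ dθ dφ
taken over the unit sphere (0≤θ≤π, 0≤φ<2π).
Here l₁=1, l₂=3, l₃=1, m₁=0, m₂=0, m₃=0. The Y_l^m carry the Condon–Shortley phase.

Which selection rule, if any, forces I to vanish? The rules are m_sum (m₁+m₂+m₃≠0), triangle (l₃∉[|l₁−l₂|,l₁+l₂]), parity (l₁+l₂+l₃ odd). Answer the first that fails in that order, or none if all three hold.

triangle

azimuthal sum: 0 + 0 + 0 = 0  ✓
2 ≤ 1 ≤ 4 (triangle on l)  ✗
L = 1 + 3 + 1 = 5 (odd)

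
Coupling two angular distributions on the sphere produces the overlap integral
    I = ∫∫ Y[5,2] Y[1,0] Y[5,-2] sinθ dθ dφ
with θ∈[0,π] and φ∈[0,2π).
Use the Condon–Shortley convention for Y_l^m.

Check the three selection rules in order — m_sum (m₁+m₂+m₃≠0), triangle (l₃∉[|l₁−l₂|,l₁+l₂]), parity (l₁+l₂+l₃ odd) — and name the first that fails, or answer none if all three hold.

parity

m₁+m₂+m₃ = 2 + 0 − 2 = 0  ✓
triangle: |5−1|=4 ≤ l₃=5 ≤ 5+1=6  ✓
parity: l₁+l₂+l₃ = 11 is odd  ✗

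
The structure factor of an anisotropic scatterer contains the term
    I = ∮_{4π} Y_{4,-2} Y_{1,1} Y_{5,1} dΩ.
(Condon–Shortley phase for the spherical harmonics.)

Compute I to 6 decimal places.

-0.120286

m-sum 0 ✓  L=10 even ✓  3≤5≤5 ✓
Π(2lᵢ+1) = 9×3×11 = 297
triangle coeff Δ(4,1,5) = 1/495
Σ_t [0,0]: t=0:+1/576 = 1/576
(3j)²=5/99 [(4 1 5; 0 0 0)], sign=-1
Σ_t [0,0]: t=0:+1/2880 = 1/2880
(3j)²=2/165 [(4 1 5; -2 1 1)], sign=+1
⇒ 4πI² = 2/11
I = (-1)√(2/11/(4π)) = -0.12028562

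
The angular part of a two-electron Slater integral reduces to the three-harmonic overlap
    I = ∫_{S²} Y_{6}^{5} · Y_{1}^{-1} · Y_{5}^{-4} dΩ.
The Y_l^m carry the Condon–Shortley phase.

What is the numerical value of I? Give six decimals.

Rules hold: Σm=0, L=12 even, 5≤5≤7.
N = 13·3·11 = 429
Δ = 2!·10!·0!/13! = 1/858
Racah Σ t=1..1: t=1:−1/14400 = -1/14400
⇒ 3j(6 1 5; 0 0 0)² = 6/143, sgn +1
Racah Σ t=0..0: t=0:+1/725760 = 1/725760
⇒ 3j(6 1 5; 5 -1 -4)² = 5/78, sgn -1
4πI² = N·(3j₀)²·(3jₘ)² = 15/13
I = -1·√(1.15385/4π) = -0.30301841

-0.303018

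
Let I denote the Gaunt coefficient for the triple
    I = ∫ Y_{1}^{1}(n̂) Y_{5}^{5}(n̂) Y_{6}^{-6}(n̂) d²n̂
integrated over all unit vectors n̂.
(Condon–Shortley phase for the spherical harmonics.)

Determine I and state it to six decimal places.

0.331940

m-sum 0 ✓  L=12 even ✓  4≤6≤6 ✓
Π(2lᵢ+1) = 3×11×13 = 429
triangle coeff Δ(1,5,6) = 1/858
Σ_t [0,0]: t=0:+1/14400 = 1/14400
(3j)²=6/143 [(1 5 6; 0 0 0)], sign=+1
Σ_t [0,0]: t=0:+1/7257600 = 1/7257600
(3j)²=1/13 [(1 5 6; 1 5 -6)], sign=+1
⇒ 4πI² = 18/13
I = (+1)√(18/13/(4π)) = 0.33194004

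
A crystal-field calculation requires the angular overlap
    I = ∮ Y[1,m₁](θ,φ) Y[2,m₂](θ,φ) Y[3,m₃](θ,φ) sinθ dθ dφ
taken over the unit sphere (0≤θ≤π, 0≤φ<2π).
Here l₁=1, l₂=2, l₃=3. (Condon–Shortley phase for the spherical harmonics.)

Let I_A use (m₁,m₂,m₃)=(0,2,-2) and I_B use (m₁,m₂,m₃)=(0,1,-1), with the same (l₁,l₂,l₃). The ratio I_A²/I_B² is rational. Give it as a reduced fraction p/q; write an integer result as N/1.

l's match ⇒ only the (l;m) 3-j factors differ between A and B.
A: triangle coeff Δ(1,2,3) = 1/105; Σ_t [0,0]: t=0:+1/24 = 1/24; (3j)²=1/21 [(1 2 3; 0 2 -2)], sign=-1
B: triangle coeff Δ(1,2,3) = 1/105; Σ_t [0,0]: t=0:+1/6 = 1/6; (3j)²=8/105 [(1 2 3; 0 1 -1)], sign=+1
I_A²/I_B² = (1/21)/(8/105) = 5/8

5/8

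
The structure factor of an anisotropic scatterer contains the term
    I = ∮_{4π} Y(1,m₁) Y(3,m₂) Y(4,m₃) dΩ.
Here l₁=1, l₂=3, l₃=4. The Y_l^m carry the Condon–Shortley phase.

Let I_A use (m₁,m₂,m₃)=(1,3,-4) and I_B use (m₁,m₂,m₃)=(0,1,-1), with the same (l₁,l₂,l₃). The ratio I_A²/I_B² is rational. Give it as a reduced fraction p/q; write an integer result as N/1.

Same 1,3,4: normalisation and zero-m 3j drop out of the ratio.
A: Δ: 0! 2! 6! / 9! → 1/252; sum: t=0:+1/1440 = 1/1440; 3j²(1 3 4; 1 3 -4) = Δ·Π!·Σ² = 1/9  (sign +1)
B: Δ: 0! 2! 6! / 9! → 1/252; sum: t=0:+1/48 = 1/48; 3j²(1 3 4; 0 1 -1) = Δ·Π!·Σ² = 5/84  (sign -1)
I_A²/I_B² = (1/9)/(5/84) = 28/15

28/15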